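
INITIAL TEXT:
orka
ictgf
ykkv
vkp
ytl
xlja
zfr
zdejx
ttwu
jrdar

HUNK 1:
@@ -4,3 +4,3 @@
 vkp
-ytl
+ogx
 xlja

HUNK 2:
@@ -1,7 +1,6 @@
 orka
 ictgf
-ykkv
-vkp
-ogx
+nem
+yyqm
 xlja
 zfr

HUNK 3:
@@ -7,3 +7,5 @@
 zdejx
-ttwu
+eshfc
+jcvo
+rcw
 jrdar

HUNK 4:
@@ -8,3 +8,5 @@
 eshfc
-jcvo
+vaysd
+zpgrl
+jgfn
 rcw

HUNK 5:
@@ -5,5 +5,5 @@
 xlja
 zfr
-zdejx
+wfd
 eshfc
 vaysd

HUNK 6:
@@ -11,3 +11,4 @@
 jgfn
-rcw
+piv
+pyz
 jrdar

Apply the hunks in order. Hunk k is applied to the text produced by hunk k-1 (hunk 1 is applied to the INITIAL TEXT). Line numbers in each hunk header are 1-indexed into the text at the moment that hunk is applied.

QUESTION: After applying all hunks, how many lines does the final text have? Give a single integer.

Answer: 14

Derivation:
Hunk 1: at line 4 remove [ytl] add [ogx] -> 10 lines: orka ictgf ykkv vkp ogx xlja zfr zdejx ttwu jrdar
Hunk 2: at line 1 remove [ykkv,vkp,ogx] add [nem,yyqm] -> 9 lines: orka ictgf nem yyqm xlja zfr zdejx ttwu jrdar
Hunk 3: at line 7 remove [ttwu] add [eshfc,jcvo,rcw] -> 11 lines: orka ictgf nem yyqm xlja zfr zdejx eshfc jcvo rcw jrdar
Hunk 4: at line 8 remove [jcvo] add [vaysd,zpgrl,jgfn] -> 13 lines: orka ictgf nem yyqm xlja zfr zdejx eshfc vaysd zpgrl jgfn rcw jrdar
Hunk 5: at line 5 remove [zdejx] add [wfd] -> 13 lines: orka ictgf nem yyqm xlja zfr wfd eshfc vaysd zpgrl jgfn rcw jrdar
Hunk 6: at line 11 remove [rcw] add [piv,pyz] -> 14 lines: orka ictgf nem yyqm xlja zfr wfd eshfc vaysd zpgrl jgfn piv pyz jrdar
Final line count: 14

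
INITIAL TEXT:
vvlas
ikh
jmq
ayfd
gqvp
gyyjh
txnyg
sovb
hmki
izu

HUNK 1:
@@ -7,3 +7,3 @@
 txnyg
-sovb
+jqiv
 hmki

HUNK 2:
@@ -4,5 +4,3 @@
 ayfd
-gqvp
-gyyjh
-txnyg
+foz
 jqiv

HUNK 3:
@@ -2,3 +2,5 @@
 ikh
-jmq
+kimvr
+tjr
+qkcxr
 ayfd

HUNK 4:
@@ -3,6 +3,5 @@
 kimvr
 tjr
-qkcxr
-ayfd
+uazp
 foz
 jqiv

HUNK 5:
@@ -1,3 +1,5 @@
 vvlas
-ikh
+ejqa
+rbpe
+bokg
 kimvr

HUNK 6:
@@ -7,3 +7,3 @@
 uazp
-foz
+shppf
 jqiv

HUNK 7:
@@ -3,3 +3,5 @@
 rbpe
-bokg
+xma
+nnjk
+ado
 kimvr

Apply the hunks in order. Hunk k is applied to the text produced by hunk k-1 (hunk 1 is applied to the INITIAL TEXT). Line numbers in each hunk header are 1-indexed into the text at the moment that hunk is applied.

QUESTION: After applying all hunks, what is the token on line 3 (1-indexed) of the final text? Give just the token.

Hunk 1: at line 7 remove [sovb] add [jqiv] -> 10 lines: vvlas ikh jmq ayfd gqvp gyyjh txnyg jqiv hmki izu
Hunk 2: at line 4 remove [gqvp,gyyjh,txnyg] add [foz] -> 8 lines: vvlas ikh jmq ayfd foz jqiv hmki izu
Hunk 3: at line 2 remove [jmq] add [kimvr,tjr,qkcxr] -> 10 lines: vvlas ikh kimvr tjr qkcxr ayfd foz jqiv hmki izu
Hunk 4: at line 3 remove [qkcxr,ayfd] add [uazp] -> 9 lines: vvlas ikh kimvr tjr uazp foz jqiv hmki izu
Hunk 5: at line 1 remove [ikh] add [ejqa,rbpe,bokg] -> 11 lines: vvlas ejqa rbpe bokg kimvr tjr uazp foz jqiv hmki izu
Hunk 6: at line 7 remove [foz] add [shppf] -> 11 lines: vvlas ejqa rbpe bokg kimvr tjr uazp shppf jqiv hmki izu
Hunk 7: at line 3 remove [bokg] add [xma,nnjk,ado] -> 13 lines: vvlas ejqa rbpe xma nnjk ado kimvr tjr uazp shppf jqiv hmki izu
Final line 3: rbpe

Answer: rbpe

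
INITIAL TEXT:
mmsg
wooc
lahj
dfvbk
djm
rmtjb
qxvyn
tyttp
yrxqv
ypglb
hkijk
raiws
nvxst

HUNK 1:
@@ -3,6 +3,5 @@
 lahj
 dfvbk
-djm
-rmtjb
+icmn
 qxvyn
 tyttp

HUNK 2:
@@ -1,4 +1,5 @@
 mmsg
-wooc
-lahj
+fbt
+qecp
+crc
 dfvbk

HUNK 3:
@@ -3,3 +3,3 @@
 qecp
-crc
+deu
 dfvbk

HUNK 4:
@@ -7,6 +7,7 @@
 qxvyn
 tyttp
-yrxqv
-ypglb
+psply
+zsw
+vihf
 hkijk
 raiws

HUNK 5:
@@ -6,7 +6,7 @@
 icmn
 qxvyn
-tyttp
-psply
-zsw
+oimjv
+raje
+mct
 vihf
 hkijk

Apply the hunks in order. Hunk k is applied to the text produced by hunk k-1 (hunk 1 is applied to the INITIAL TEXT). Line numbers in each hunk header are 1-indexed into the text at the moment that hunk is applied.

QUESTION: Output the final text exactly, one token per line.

Answer: mmsg
fbt
qecp
deu
dfvbk
icmn
qxvyn
oimjv
raje
mct
vihf
hkijk
raiws
nvxst

Derivation:
Hunk 1: at line 3 remove [djm,rmtjb] add [icmn] -> 12 lines: mmsg wooc lahj dfvbk icmn qxvyn tyttp yrxqv ypglb hkijk raiws nvxst
Hunk 2: at line 1 remove [wooc,lahj] add [fbt,qecp,crc] -> 13 lines: mmsg fbt qecp crc dfvbk icmn qxvyn tyttp yrxqv ypglb hkijk raiws nvxst
Hunk 3: at line 3 remove [crc] add [deu] -> 13 lines: mmsg fbt qecp deu dfvbk icmn qxvyn tyttp yrxqv ypglb hkijk raiws nvxst
Hunk 4: at line 7 remove [yrxqv,ypglb] add [psply,zsw,vihf] -> 14 lines: mmsg fbt qecp deu dfvbk icmn qxvyn tyttp psply zsw vihf hkijk raiws nvxst
Hunk 5: at line 6 remove [tyttp,psply,zsw] add [oimjv,raje,mct] -> 14 lines: mmsg fbt qecp deu dfvbk icmn qxvyn oimjv raje mct vihf hkijk raiws nvxst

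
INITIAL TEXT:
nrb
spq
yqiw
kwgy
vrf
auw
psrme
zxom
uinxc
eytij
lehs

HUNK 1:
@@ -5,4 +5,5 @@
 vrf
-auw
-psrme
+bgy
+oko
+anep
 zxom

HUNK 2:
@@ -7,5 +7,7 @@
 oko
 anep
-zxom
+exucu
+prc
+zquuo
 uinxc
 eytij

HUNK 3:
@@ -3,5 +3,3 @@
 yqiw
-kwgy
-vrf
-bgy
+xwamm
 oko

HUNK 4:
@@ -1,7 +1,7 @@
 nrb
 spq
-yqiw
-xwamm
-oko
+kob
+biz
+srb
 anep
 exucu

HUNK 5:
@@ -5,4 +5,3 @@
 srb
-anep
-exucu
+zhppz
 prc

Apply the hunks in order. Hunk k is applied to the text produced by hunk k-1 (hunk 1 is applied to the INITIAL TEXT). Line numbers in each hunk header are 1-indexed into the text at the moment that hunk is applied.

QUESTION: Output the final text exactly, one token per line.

Hunk 1: at line 5 remove [auw,psrme] add [bgy,oko,anep] -> 12 lines: nrb spq yqiw kwgy vrf bgy oko anep zxom uinxc eytij lehs
Hunk 2: at line 7 remove [zxom] add [exucu,prc,zquuo] -> 14 lines: nrb spq yqiw kwgy vrf bgy oko anep exucu prc zquuo uinxc eytij lehs
Hunk 3: at line 3 remove [kwgy,vrf,bgy] add [xwamm] -> 12 lines: nrb spq yqiw xwamm oko anep exucu prc zquuo uinxc eytij lehs
Hunk 4: at line 1 remove [yqiw,xwamm,oko] add [kob,biz,srb] -> 12 lines: nrb spq kob biz srb anep exucu prc zquuo uinxc eytij lehs
Hunk 5: at line 5 remove [anep,exucu] add [zhppz] -> 11 lines: nrb spq kob biz srb zhppz prc zquuo uinxc eytij lehs

Answer: nrb
spq
kob
biz
srb
zhppz
prc
zquuo
uinxc
eytij
lehs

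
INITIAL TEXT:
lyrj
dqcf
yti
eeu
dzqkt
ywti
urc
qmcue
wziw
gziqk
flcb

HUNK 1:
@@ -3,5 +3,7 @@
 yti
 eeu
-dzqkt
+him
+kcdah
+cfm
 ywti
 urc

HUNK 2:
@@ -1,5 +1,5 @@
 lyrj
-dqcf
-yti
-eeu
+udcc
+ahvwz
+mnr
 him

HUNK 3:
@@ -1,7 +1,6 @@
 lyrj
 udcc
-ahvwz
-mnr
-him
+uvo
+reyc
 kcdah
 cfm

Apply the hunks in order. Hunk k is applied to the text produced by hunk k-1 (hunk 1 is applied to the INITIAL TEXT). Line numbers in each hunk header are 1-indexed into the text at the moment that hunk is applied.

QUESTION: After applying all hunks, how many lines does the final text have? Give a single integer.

Answer: 12

Derivation:
Hunk 1: at line 3 remove [dzqkt] add [him,kcdah,cfm] -> 13 lines: lyrj dqcf yti eeu him kcdah cfm ywti urc qmcue wziw gziqk flcb
Hunk 2: at line 1 remove [dqcf,yti,eeu] add [udcc,ahvwz,mnr] -> 13 lines: lyrj udcc ahvwz mnr him kcdah cfm ywti urc qmcue wziw gziqk flcb
Hunk 3: at line 1 remove [ahvwz,mnr,him] add [uvo,reyc] -> 12 lines: lyrj udcc uvo reyc kcdah cfm ywti urc qmcue wziw gziqk flcb
Final line count: 12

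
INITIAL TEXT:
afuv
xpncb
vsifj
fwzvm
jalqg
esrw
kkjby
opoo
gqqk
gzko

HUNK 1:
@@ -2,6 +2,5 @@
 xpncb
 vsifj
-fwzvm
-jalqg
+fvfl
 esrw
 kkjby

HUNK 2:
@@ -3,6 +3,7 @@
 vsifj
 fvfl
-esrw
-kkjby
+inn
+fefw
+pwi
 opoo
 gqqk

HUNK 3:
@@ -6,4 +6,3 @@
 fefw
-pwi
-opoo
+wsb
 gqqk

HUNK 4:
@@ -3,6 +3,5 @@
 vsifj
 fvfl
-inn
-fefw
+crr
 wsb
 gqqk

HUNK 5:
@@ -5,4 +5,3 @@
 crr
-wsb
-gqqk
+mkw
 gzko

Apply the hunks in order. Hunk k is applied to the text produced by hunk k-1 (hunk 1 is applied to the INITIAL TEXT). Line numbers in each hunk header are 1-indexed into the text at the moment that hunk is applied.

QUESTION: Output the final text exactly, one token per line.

Answer: afuv
xpncb
vsifj
fvfl
crr
mkw
gzko

Derivation:
Hunk 1: at line 2 remove [fwzvm,jalqg] add [fvfl] -> 9 lines: afuv xpncb vsifj fvfl esrw kkjby opoo gqqk gzko
Hunk 2: at line 3 remove [esrw,kkjby] add [inn,fefw,pwi] -> 10 lines: afuv xpncb vsifj fvfl inn fefw pwi opoo gqqk gzko
Hunk 3: at line 6 remove [pwi,opoo] add [wsb] -> 9 lines: afuv xpncb vsifj fvfl inn fefw wsb gqqk gzko
Hunk 4: at line 3 remove [inn,fefw] add [crr] -> 8 lines: afuv xpncb vsifj fvfl crr wsb gqqk gzko
Hunk 5: at line 5 remove [wsb,gqqk] add [mkw] -> 7 lines: afuv xpncb vsifj fvfl crr mkw gzko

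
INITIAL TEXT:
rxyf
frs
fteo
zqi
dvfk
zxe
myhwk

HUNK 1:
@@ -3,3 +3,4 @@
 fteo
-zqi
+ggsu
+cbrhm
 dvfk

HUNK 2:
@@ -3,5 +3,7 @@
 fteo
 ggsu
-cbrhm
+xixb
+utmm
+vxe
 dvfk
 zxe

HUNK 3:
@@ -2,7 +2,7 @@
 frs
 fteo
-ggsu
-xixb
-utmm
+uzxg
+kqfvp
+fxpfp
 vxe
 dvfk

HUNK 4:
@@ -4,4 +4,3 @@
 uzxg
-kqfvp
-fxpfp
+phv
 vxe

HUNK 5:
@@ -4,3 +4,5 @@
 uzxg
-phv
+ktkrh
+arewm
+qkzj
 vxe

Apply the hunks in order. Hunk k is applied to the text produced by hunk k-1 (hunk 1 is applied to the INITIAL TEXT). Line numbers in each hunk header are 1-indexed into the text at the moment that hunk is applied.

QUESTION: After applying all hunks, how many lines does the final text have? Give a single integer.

Answer: 11

Derivation:
Hunk 1: at line 3 remove [zqi] add [ggsu,cbrhm] -> 8 lines: rxyf frs fteo ggsu cbrhm dvfk zxe myhwk
Hunk 2: at line 3 remove [cbrhm] add [xixb,utmm,vxe] -> 10 lines: rxyf frs fteo ggsu xixb utmm vxe dvfk zxe myhwk
Hunk 3: at line 2 remove [ggsu,xixb,utmm] add [uzxg,kqfvp,fxpfp] -> 10 lines: rxyf frs fteo uzxg kqfvp fxpfp vxe dvfk zxe myhwk
Hunk 4: at line 4 remove [kqfvp,fxpfp] add [phv] -> 9 lines: rxyf frs fteo uzxg phv vxe dvfk zxe myhwk
Hunk 5: at line 4 remove [phv] add [ktkrh,arewm,qkzj] -> 11 lines: rxyf frs fteo uzxg ktkrh arewm qkzj vxe dvfk zxe myhwk
Final line count: 11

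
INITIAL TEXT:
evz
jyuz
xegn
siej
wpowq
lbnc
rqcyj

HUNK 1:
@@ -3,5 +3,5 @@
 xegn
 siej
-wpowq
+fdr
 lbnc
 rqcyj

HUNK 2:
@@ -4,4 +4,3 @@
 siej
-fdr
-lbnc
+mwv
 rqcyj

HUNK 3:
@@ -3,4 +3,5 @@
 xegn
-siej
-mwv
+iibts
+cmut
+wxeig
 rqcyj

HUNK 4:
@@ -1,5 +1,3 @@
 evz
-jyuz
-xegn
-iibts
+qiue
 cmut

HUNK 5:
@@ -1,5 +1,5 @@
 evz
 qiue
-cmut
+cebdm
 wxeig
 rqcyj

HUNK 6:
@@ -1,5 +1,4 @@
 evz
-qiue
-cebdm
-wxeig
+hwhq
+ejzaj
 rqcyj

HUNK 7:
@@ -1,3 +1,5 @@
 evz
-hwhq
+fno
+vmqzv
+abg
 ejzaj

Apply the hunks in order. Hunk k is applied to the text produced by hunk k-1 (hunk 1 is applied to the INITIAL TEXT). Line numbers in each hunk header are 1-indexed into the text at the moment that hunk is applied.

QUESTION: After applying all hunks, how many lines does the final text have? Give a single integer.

Hunk 1: at line 3 remove [wpowq] add [fdr] -> 7 lines: evz jyuz xegn siej fdr lbnc rqcyj
Hunk 2: at line 4 remove [fdr,lbnc] add [mwv] -> 6 lines: evz jyuz xegn siej mwv rqcyj
Hunk 3: at line 3 remove [siej,mwv] add [iibts,cmut,wxeig] -> 7 lines: evz jyuz xegn iibts cmut wxeig rqcyj
Hunk 4: at line 1 remove [jyuz,xegn,iibts] add [qiue] -> 5 lines: evz qiue cmut wxeig rqcyj
Hunk 5: at line 1 remove [cmut] add [cebdm] -> 5 lines: evz qiue cebdm wxeig rqcyj
Hunk 6: at line 1 remove [qiue,cebdm,wxeig] add [hwhq,ejzaj] -> 4 lines: evz hwhq ejzaj rqcyj
Hunk 7: at line 1 remove [hwhq] add [fno,vmqzv,abg] -> 6 lines: evz fno vmqzv abg ejzaj rqcyj
Final line count: 6

Answer: 6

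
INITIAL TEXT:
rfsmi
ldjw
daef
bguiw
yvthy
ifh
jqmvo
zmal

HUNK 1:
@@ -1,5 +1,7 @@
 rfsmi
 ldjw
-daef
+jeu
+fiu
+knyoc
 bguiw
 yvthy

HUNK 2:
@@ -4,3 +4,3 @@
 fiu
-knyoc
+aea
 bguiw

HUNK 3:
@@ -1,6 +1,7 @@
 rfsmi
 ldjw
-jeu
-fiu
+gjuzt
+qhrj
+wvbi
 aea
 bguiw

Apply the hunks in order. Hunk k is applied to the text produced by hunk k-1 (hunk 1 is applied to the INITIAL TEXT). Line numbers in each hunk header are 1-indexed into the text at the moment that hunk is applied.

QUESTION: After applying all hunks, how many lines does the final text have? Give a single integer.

Answer: 11

Derivation:
Hunk 1: at line 1 remove [daef] add [jeu,fiu,knyoc] -> 10 lines: rfsmi ldjw jeu fiu knyoc bguiw yvthy ifh jqmvo zmal
Hunk 2: at line 4 remove [knyoc] add [aea] -> 10 lines: rfsmi ldjw jeu fiu aea bguiw yvthy ifh jqmvo zmal
Hunk 3: at line 1 remove [jeu,fiu] add [gjuzt,qhrj,wvbi] -> 11 lines: rfsmi ldjw gjuzt qhrj wvbi aea bguiw yvthy ifh jqmvo zmal
Final line count: 11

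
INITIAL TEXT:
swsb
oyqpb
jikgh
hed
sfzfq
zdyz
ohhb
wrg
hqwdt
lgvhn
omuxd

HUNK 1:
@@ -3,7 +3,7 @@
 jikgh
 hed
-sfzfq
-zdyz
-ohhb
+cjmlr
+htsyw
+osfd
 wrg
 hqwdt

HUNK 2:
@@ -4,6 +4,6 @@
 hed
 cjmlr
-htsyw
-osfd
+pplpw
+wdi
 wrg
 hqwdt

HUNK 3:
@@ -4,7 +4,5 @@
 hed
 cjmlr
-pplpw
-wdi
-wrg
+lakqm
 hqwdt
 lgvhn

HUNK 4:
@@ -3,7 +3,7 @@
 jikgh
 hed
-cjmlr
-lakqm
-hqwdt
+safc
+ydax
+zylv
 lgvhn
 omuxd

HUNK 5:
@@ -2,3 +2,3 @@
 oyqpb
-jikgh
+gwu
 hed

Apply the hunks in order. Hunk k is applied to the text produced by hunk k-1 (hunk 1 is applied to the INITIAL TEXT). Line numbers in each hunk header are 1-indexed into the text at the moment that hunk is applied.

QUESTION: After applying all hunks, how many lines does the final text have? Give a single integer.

Answer: 9

Derivation:
Hunk 1: at line 3 remove [sfzfq,zdyz,ohhb] add [cjmlr,htsyw,osfd] -> 11 lines: swsb oyqpb jikgh hed cjmlr htsyw osfd wrg hqwdt lgvhn omuxd
Hunk 2: at line 4 remove [htsyw,osfd] add [pplpw,wdi] -> 11 lines: swsb oyqpb jikgh hed cjmlr pplpw wdi wrg hqwdt lgvhn omuxd
Hunk 3: at line 4 remove [pplpw,wdi,wrg] add [lakqm] -> 9 lines: swsb oyqpb jikgh hed cjmlr lakqm hqwdt lgvhn omuxd
Hunk 4: at line 3 remove [cjmlr,lakqm,hqwdt] add [safc,ydax,zylv] -> 9 lines: swsb oyqpb jikgh hed safc ydax zylv lgvhn omuxd
Hunk 5: at line 2 remove [jikgh] add [gwu] -> 9 lines: swsb oyqpb gwu hed safc ydax zylv lgvhn omuxd
Final line count: 9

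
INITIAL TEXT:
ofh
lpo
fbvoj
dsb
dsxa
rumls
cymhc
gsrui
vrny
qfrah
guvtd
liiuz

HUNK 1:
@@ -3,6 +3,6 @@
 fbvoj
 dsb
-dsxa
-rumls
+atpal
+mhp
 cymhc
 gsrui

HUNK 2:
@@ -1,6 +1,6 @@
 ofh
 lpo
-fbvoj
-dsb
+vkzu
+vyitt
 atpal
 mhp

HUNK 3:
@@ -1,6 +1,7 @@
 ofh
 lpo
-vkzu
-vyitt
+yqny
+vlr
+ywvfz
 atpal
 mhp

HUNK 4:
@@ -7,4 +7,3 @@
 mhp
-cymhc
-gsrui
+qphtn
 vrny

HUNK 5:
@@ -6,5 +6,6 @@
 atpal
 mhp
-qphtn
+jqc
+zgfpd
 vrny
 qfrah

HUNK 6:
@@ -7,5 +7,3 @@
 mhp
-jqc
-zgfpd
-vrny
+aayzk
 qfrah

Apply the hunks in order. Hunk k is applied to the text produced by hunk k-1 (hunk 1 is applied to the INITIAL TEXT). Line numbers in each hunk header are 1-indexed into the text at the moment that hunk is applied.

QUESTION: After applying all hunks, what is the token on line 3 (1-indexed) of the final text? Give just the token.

Hunk 1: at line 3 remove [dsxa,rumls] add [atpal,mhp] -> 12 lines: ofh lpo fbvoj dsb atpal mhp cymhc gsrui vrny qfrah guvtd liiuz
Hunk 2: at line 1 remove [fbvoj,dsb] add [vkzu,vyitt] -> 12 lines: ofh lpo vkzu vyitt atpal mhp cymhc gsrui vrny qfrah guvtd liiuz
Hunk 3: at line 1 remove [vkzu,vyitt] add [yqny,vlr,ywvfz] -> 13 lines: ofh lpo yqny vlr ywvfz atpal mhp cymhc gsrui vrny qfrah guvtd liiuz
Hunk 4: at line 7 remove [cymhc,gsrui] add [qphtn] -> 12 lines: ofh lpo yqny vlr ywvfz atpal mhp qphtn vrny qfrah guvtd liiuz
Hunk 5: at line 6 remove [qphtn] add [jqc,zgfpd] -> 13 lines: ofh lpo yqny vlr ywvfz atpal mhp jqc zgfpd vrny qfrah guvtd liiuz
Hunk 6: at line 7 remove [jqc,zgfpd,vrny] add [aayzk] -> 11 lines: ofh lpo yqny vlr ywvfz atpal mhp aayzk qfrah guvtd liiuz
Final line 3: yqny

Answer: yqny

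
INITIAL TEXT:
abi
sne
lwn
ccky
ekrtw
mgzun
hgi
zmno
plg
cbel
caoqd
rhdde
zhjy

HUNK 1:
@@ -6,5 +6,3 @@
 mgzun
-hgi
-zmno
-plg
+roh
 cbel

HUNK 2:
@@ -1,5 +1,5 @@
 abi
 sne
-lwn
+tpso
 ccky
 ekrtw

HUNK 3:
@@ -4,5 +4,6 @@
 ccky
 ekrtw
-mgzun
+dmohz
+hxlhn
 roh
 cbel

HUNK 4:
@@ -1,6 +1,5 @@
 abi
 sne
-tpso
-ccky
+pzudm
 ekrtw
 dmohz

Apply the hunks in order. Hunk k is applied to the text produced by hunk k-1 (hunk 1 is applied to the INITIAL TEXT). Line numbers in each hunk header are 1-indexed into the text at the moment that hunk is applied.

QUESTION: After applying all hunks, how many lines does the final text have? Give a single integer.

Hunk 1: at line 6 remove [hgi,zmno,plg] add [roh] -> 11 lines: abi sne lwn ccky ekrtw mgzun roh cbel caoqd rhdde zhjy
Hunk 2: at line 1 remove [lwn] add [tpso] -> 11 lines: abi sne tpso ccky ekrtw mgzun roh cbel caoqd rhdde zhjy
Hunk 3: at line 4 remove [mgzun] add [dmohz,hxlhn] -> 12 lines: abi sne tpso ccky ekrtw dmohz hxlhn roh cbel caoqd rhdde zhjy
Hunk 4: at line 1 remove [tpso,ccky] add [pzudm] -> 11 lines: abi sne pzudm ekrtw dmohz hxlhn roh cbel caoqd rhdde zhjy
Final line count: 11

Answer: 11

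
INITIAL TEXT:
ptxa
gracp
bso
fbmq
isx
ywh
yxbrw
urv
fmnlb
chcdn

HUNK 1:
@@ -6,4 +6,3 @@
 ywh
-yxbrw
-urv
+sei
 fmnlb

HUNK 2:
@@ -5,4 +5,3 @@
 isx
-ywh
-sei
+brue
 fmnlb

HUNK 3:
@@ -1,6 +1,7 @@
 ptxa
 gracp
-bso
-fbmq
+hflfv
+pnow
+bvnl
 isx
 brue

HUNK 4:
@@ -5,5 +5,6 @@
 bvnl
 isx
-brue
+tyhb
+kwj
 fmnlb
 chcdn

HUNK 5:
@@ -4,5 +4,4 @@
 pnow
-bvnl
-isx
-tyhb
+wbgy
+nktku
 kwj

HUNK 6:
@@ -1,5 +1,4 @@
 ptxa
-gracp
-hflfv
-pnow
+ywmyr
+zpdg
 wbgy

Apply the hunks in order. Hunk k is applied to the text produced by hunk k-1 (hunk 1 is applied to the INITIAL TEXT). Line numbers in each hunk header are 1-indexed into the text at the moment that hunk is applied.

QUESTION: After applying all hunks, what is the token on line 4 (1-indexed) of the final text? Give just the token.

Answer: wbgy

Derivation:
Hunk 1: at line 6 remove [yxbrw,urv] add [sei] -> 9 lines: ptxa gracp bso fbmq isx ywh sei fmnlb chcdn
Hunk 2: at line 5 remove [ywh,sei] add [brue] -> 8 lines: ptxa gracp bso fbmq isx brue fmnlb chcdn
Hunk 3: at line 1 remove [bso,fbmq] add [hflfv,pnow,bvnl] -> 9 lines: ptxa gracp hflfv pnow bvnl isx brue fmnlb chcdn
Hunk 4: at line 5 remove [brue] add [tyhb,kwj] -> 10 lines: ptxa gracp hflfv pnow bvnl isx tyhb kwj fmnlb chcdn
Hunk 5: at line 4 remove [bvnl,isx,tyhb] add [wbgy,nktku] -> 9 lines: ptxa gracp hflfv pnow wbgy nktku kwj fmnlb chcdn
Hunk 6: at line 1 remove [gracp,hflfv,pnow] add [ywmyr,zpdg] -> 8 lines: ptxa ywmyr zpdg wbgy nktku kwj fmnlb chcdn
Final line 4: wbgy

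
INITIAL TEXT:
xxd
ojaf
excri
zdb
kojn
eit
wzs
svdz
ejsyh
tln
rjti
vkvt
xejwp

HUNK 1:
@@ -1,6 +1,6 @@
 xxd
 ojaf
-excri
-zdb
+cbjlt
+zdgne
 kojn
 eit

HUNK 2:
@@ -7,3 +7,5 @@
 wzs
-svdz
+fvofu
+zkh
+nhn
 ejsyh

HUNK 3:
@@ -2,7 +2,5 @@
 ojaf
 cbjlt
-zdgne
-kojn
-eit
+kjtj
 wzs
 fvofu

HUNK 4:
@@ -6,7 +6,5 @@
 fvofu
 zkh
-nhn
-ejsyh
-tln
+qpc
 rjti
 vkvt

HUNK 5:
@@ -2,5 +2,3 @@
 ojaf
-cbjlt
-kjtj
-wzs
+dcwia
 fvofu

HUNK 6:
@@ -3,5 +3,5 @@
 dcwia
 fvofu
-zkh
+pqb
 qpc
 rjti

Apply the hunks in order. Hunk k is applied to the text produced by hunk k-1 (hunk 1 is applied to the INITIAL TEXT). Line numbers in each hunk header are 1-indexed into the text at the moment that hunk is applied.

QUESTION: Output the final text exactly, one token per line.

Answer: xxd
ojaf
dcwia
fvofu
pqb
qpc
rjti
vkvt
xejwp

Derivation:
Hunk 1: at line 1 remove [excri,zdb] add [cbjlt,zdgne] -> 13 lines: xxd ojaf cbjlt zdgne kojn eit wzs svdz ejsyh tln rjti vkvt xejwp
Hunk 2: at line 7 remove [svdz] add [fvofu,zkh,nhn] -> 15 lines: xxd ojaf cbjlt zdgne kojn eit wzs fvofu zkh nhn ejsyh tln rjti vkvt xejwp
Hunk 3: at line 2 remove [zdgne,kojn,eit] add [kjtj] -> 13 lines: xxd ojaf cbjlt kjtj wzs fvofu zkh nhn ejsyh tln rjti vkvt xejwp
Hunk 4: at line 6 remove [nhn,ejsyh,tln] add [qpc] -> 11 lines: xxd ojaf cbjlt kjtj wzs fvofu zkh qpc rjti vkvt xejwp
Hunk 5: at line 2 remove [cbjlt,kjtj,wzs] add [dcwia] -> 9 lines: xxd ojaf dcwia fvofu zkh qpc rjti vkvt xejwp
Hunk 6: at line 3 remove [zkh] add [pqb] -> 9 lines: xxd ojaf dcwia fvofu pqb qpc rjti vkvt xejwp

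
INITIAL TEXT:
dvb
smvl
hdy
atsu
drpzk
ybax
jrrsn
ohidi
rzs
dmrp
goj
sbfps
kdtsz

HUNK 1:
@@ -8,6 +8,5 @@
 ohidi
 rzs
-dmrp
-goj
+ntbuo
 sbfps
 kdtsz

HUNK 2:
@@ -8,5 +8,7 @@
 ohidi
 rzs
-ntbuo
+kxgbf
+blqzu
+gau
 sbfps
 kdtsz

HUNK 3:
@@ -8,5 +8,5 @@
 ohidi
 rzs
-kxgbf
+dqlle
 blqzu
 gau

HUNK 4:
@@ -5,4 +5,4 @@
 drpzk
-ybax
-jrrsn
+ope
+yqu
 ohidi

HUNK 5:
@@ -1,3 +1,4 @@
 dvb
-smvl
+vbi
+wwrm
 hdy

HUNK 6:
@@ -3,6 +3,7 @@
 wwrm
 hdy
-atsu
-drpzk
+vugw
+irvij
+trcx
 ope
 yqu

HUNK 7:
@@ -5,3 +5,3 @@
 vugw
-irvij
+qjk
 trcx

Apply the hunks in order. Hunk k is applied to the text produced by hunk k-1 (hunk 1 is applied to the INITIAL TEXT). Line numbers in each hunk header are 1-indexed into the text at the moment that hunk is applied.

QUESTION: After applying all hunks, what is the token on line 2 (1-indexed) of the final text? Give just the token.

Answer: vbi

Derivation:
Hunk 1: at line 8 remove [dmrp,goj] add [ntbuo] -> 12 lines: dvb smvl hdy atsu drpzk ybax jrrsn ohidi rzs ntbuo sbfps kdtsz
Hunk 2: at line 8 remove [ntbuo] add [kxgbf,blqzu,gau] -> 14 lines: dvb smvl hdy atsu drpzk ybax jrrsn ohidi rzs kxgbf blqzu gau sbfps kdtsz
Hunk 3: at line 8 remove [kxgbf] add [dqlle] -> 14 lines: dvb smvl hdy atsu drpzk ybax jrrsn ohidi rzs dqlle blqzu gau sbfps kdtsz
Hunk 4: at line 5 remove [ybax,jrrsn] add [ope,yqu] -> 14 lines: dvb smvl hdy atsu drpzk ope yqu ohidi rzs dqlle blqzu gau sbfps kdtsz
Hunk 5: at line 1 remove [smvl] add [vbi,wwrm] -> 15 lines: dvb vbi wwrm hdy atsu drpzk ope yqu ohidi rzs dqlle blqzu gau sbfps kdtsz
Hunk 6: at line 3 remove [atsu,drpzk] add [vugw,irvij,trcx] -> 16 lines: dvb vbi wwrm hdy vugw irvij trcx ope yqu ohidi rzs dqlle blqzu gau sbfps kdtsz
Hunk 7: at line 5 remove [irvij] add [qjk] -> 16 lines: dvb vbi wwrm hdy vugw qjk trcx ope yqu ohidi rzs dqlle blqzu gau sbfps kdtsz
Final line 2: vbi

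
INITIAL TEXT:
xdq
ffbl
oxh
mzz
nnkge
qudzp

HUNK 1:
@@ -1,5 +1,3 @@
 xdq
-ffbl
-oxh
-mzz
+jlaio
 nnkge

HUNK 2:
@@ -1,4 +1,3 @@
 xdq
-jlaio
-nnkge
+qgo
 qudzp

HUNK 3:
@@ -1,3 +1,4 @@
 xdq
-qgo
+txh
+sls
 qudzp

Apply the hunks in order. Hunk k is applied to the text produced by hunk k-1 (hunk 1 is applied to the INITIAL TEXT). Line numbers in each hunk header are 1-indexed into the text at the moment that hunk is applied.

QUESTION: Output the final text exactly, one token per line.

Hunk 1: at line 1 remove [ffbl,oxh,mzz] add [jlaio] -> 4 lines: xdq jlaio nnkge qudzp
Hunk 2: at line 1 remove [jlaio,nnkge] add [qgo] -> 3 lines: xdq qgo qudzp
Hunk 3: at line 1 remove [qgo] add [txh,sls] -> 4 lines: xdq txh sls qudzp

Answer: xdq
txh
sls
qudzp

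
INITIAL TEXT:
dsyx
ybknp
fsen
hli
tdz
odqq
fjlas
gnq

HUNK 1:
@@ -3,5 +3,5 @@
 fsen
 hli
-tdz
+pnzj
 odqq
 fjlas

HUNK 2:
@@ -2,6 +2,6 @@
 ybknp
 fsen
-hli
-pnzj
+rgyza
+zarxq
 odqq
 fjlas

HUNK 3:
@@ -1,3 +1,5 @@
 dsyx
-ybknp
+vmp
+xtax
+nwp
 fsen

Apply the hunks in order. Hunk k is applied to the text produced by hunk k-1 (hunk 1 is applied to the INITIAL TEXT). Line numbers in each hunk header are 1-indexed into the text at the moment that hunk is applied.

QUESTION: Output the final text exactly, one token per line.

Answer: dsyx
vmp
xtax
nwp
fsen
rgyza
zarxq
odqq
fjlas
gnq

Derivation:
Hunk 1: at line 3 remove [tdz] add [pnzj] -> 8 lines: dsyx ybknp fsen hli pnzj odqq fjlas gnq
Hunk 2: at line 2 remove [hli,pnzj] add [rgyza,zarxq] -> 8 lines: dsyx ybknp fsen rgyza zarxq odqq fjlas gnq
Hunk 3: at line 1 remove [ybknp] add [vmp,xtax,nwp] -> 10 lines: dsyx vmp xtax nwp fsen rgyza zarxq odqq fjlas gnq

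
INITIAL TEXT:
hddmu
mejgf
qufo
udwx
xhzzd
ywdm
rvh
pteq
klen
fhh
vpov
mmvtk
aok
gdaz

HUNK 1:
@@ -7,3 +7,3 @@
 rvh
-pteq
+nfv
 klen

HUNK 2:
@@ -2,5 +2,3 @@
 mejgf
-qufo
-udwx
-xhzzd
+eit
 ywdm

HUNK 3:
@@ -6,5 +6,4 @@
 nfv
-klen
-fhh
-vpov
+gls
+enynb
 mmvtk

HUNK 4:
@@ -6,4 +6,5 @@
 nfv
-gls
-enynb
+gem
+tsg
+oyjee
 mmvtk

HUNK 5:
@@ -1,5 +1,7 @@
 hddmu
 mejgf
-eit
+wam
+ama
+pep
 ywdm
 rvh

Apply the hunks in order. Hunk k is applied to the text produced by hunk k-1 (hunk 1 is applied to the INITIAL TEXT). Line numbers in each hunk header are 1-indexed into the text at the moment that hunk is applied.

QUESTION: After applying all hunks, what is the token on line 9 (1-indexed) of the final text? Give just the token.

Hunk 1: at line 7 remove [pteq] add [nfv] -> 14 lines: hddmu mejgf qufo udwx xhzzd ywdm rvh nfv klen fhh vpov mmvtk aok gdaz
Hunk 2: at line 2 remove [qufo,udwx,xhzzd] add [eit] -> 12 lines: hddmu mejgf eit ywdm rvh nfv klen fhh vpov mmvtk aok gdaz
Hunk 3: at line 6 remove [klen,fhh,vpov] add [gls,enynb] -> 11 lines: hddmu mejgf eit ywdm rvh nfv gls enynb mmvtk aok gdaz
Hunk 4: at line 6 remove [gls,enynb] add [gem,tsg,oyjee] -> 12 lines: hddmu mejgf eit ywdm rvh nfv gem tsg oyjee mmvtk aok gdaz
Hunk 5: at line 1 remove [eit] add [wam,ama,pep] -> 14 lines: hddmu mejgf wam ama pep ywdm rvh nfv gem tsg oyjee mmvtk aok gdaz
Final line 9: gem

Answer: gem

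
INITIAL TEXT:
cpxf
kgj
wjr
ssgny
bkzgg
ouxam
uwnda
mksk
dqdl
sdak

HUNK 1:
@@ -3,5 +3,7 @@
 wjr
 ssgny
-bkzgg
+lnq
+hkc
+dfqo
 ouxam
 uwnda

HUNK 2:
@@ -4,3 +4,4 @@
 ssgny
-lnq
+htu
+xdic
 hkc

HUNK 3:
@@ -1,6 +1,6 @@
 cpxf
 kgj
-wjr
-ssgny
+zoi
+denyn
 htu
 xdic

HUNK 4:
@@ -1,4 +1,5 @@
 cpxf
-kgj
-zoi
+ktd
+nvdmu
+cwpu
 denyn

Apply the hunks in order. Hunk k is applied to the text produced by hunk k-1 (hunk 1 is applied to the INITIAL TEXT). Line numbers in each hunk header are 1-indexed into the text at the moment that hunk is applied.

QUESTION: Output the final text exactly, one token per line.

Answer: cpxf
ktd
nvdmu
cwpu
denyn
htu
xdic
hkc
dfqo
ouxam
uwnda
mksk
dqdl
sdak

Derivation:
Hunk 1: at line 3 remove [bkzgg] add [lnq,hkc,dfqo] -> 12 lines: cpxf kgj wjr ssgny lnq hkc dfqo ouxam uwnda mksk dqdl sdak
Hunk 2: at line 4 remove [lnq] add [htu,xdic] -> 13 lines: cpxf kgj wjr ssgny htu xdic hkc dfqo ouxam uwnda mksk dqdl sdak
Hunk 3: at line 1 remove [wjr,ssgny] add [zoi,denyn] -> 13 lines: cpxf kgj zoi denyn htu xdic hkc dfqo ouxam uwnda mksk dqdl sdak
Hunk 4: at line 1 remove [kgj,zoi] add [ktd,nvdmu,cwpu] -> 14 lines: cpxf ktd nvdmu cwpu denyn htu xdic hkc dfqo ouxam uwnda mksk dqdl sdak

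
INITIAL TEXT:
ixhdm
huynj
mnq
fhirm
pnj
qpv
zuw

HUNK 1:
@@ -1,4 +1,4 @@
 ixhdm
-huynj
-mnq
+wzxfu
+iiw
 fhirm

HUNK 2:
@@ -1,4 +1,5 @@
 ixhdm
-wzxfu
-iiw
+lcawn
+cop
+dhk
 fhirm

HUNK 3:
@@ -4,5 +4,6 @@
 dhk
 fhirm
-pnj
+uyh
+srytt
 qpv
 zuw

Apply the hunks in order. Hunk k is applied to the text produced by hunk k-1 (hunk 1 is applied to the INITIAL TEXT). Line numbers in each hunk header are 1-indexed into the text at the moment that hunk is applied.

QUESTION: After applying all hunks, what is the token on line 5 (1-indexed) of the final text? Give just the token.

Hunk 1: at line 1 remove [huynj,mnq] add [wzxfu,iiw] -> 7 lines: ixhdm wzxfu iiw fhirm pnj qpv zuw
Hunk 2: at line 1 remove [wzxfu,iiw] add [lcawn,cop,dhk] -> 8 lines: ixhdm lcawn cop dhk fhirm pnj qpv zuw
Hunk 3: at line 4 remove [pnj] add [uyh,srytt] -> 9 lines: ixhdm lcawn cop dhk fhirm uyh srytt qpv zuw
Final line 5: fhirm

Answer: fhirm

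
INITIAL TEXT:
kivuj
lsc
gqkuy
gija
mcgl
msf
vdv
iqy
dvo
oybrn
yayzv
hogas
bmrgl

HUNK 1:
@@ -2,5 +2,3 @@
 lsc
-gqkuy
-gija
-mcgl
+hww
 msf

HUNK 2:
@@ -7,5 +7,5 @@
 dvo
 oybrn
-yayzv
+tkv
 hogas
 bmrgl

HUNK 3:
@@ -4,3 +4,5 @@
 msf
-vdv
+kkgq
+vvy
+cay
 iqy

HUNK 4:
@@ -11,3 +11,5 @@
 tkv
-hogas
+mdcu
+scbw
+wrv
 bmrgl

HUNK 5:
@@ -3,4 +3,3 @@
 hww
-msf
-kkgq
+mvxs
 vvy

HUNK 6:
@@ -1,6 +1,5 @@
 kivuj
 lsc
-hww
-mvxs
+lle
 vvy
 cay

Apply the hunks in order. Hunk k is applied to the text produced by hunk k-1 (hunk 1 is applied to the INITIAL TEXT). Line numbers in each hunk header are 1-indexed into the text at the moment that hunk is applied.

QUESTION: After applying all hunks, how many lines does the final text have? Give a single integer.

Answer: 13

Derivation:
Hunk 1: at line 2 remove [gqkuy,gija,mcgl] add [hww] -> 11 lines: kivuj lsc hww msf vdv iqy dvo oybrn yayzv hogas bmrgl
Hunk 2: at line 7 remove [yayzv] add [tkv] -> 11 lines: kivuj lsc hww msf vdv iqy dvo oybrn tkv hogas bmrgl
Hunk 3: at line 4 remove [vdv] add [kkgq,vvy,cay] -> 13 lines: kivuj lsc hww msf kkgq vvy cay iqy dvo oybrn tkv hogas bmrgl
Hunk 4: at line 11 remove [hogas] add [mdcu,scbw,wrv] -> 15 lines: kivuj lsc hww msf kkgq vvy cay iqy dvo oybrn tkv mdcu scbw wrv bmrgl
Hunk 5: at line 3 remove [msf,kkgq] add [mvxs] -> 14 lines: kivuj lsc hww mvxs vvy cay iqy dvo oybrn tkv mdcu scbw wrv bmrgl
Hunk 6: at line 1 remove [hww,mvxs] add [lle] -> 13 lines: kivuj lsc lle vvy cay iqy dvo oybrn tkv mdcu scbw wrv bmrgl
Final line count: 13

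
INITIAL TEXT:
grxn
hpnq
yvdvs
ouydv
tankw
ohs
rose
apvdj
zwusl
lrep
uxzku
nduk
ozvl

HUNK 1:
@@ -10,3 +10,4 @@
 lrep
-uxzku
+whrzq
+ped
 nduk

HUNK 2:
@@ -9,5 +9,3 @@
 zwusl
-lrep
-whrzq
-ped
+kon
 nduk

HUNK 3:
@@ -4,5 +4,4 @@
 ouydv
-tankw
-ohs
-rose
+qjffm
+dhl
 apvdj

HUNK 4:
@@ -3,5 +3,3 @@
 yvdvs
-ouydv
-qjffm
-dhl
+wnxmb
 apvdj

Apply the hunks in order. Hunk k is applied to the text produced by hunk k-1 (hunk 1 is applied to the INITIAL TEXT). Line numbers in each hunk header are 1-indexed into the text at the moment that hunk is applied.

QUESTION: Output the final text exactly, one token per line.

Hunk 1: at line 10 remove [uxzku] add [whrzq,ped] -> 14 lines: grxn hpnq yvdvs ouydv tankw ohs rose apvdj zwusl lrep whrzq ped nduk ozvl
Hunk 2: at line 9 remove [lrep,whrzq,ped] add [kon] -> 12 lines: grxn hpnq yvdvs ouydv tankw ohs rose apvdj zwusl kon nduk ozvl
Hunk 3: at line 4 remove [tankw,ohs,rose] add [qjffm,dhl] -> 11 lines: grxn hpnq yvdvs ouydv qjffm dhl apvdj zwusl kon nduk ozvl
Hunk 4: at line 3 remove [ouydv,qjffm,dhl] add [wnxmb] -> 9 lines: grxn hpnq yvdvs wnxmb apvdj zwusl kon nduk ozvl

Answer: grxn
hpnq
yvdvs
wnxmb
apvdj
zwusl
kon
nduk
ozvl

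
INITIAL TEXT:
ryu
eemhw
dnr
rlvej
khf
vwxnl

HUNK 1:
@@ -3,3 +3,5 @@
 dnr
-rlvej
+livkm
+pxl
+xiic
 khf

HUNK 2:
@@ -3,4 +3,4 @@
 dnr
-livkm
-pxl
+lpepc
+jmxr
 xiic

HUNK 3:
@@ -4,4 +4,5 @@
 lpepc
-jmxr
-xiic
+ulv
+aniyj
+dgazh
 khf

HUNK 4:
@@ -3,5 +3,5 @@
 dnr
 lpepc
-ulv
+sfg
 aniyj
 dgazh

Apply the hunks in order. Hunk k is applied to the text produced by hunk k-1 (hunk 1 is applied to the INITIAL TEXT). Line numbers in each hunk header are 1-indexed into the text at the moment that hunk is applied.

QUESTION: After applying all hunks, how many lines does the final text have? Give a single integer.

Answer: 9

Derivation:
Hunk 1: at line 3 remove [rlvej] add [livkm,pxl,xiic] -> 8 lines: ryu eemhw dnr livkm pxl xiic khf vwxnl
Hunk 2: at line 3 remove [livkm,pxl] add [lpepc,jmxr] -> 8 lines: ryu eemhw dnr lpepc jmxr xiic khf vwxnl
Hunk 3: at line 4 remove [jmxr,xiic] add [ulv,aniyj,dgazh] -> 9 lines: ryu eemhw dnr lpepc ulv aniyj dgazh khf vwxnl
Hunk 4: at line 3 remove [ulv] add [sfg] -> 9 lines: ryu eemhw dnr lpepc sfg aniyj dgazh khf vwxnl
Final line count: 9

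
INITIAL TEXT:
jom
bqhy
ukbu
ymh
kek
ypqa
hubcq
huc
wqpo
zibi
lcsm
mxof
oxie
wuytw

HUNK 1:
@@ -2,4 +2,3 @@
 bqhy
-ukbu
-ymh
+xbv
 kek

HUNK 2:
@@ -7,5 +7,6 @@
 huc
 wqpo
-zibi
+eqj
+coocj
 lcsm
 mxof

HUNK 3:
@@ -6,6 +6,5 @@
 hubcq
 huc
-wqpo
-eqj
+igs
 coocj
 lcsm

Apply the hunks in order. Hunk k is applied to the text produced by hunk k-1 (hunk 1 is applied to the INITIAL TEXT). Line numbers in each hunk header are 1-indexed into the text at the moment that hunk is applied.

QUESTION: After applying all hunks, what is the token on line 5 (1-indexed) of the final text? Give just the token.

Hunk 1: at line 2 remove [ukbu,ymh] add [xbv] -> 13 lines: jom bqhy xbv kek ypqa hubcq huc wqpo zibi lcsm mxof oxie wuytw
Hunk 2: at line 7 remove [zibi] add [eqj,coocj] -> 14 lines: jom bqhy xbv kek ypqa hubcq huc wqpo eqj coocj lcsm mxof oxie wuytw
Hunk 3: at line 6 remove [wqpo,eqj] add [igs] -> 13 lines: jom bqhy xbv kek ypqa hubcq huc igs coocj lcsm mxof oxie wuytw
Final line 5: ypqa

Answer: ypqa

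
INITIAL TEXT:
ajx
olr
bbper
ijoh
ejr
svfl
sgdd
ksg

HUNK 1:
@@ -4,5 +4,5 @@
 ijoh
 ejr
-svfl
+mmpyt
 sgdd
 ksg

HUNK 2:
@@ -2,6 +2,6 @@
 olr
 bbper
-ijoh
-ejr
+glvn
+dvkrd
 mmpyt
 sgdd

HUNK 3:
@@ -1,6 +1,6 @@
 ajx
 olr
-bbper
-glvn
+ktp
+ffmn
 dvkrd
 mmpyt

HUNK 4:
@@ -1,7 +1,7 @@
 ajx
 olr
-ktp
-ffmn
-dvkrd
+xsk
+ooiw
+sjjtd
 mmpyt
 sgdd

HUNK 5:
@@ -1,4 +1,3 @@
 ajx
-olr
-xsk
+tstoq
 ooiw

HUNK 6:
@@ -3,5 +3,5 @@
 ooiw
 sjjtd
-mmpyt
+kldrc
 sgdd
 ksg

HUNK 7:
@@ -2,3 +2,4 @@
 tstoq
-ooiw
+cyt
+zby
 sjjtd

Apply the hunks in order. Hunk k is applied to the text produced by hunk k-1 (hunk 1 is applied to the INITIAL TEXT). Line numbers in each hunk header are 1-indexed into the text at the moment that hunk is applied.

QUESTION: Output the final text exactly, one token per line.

Hunk 1: at line 4 remove [svfl] add [mmpyt] -> 8 lines: ajx olr bbper ijoh ejr mmpyt sgdd ksg
Hunk 2: at line 2 remove [ijoh,ejr] add [glvn,dvkrd] -> 8 lines: ajx olr bbper glvn dvkrd mmpyt sgdd ksg
Hunk 3: at line 1 remove [bbper,glvn] add [ktp,ffmn] -> 8 lines: ajx olr ktp ffmn dvkrd mmpyt sgdd ksg
Hunk 4: at line 1 remove [ktp,ffmn,dvkrd] add [xsk,ooiw,sjjtd] -> 8 lines: ajx olr xsk ooiw sjjtd mmpyt sgdd ksg
Hunk 5: at line 1 remove [olr,xsk] add [tstoq] -> 7 lines: ajx tstoq ooiw sjjtd mmpyt sgdd ksg
Hunk 6: at line 3 remove [mmpyt] add [kldrc] -> 7 lines: ajx tstoq ooiw sjjtd kldrc sgdd ksg
Hunk 7: at line 2 remove [ooiw] add [cyt,zby] -> 8 lines: ajx tstoq cyt zby sjjtd kldrc sgdd ksg

Answer: ajx
tstoq
cyt
zby
sjjtd
kldrc
sgdd
ksg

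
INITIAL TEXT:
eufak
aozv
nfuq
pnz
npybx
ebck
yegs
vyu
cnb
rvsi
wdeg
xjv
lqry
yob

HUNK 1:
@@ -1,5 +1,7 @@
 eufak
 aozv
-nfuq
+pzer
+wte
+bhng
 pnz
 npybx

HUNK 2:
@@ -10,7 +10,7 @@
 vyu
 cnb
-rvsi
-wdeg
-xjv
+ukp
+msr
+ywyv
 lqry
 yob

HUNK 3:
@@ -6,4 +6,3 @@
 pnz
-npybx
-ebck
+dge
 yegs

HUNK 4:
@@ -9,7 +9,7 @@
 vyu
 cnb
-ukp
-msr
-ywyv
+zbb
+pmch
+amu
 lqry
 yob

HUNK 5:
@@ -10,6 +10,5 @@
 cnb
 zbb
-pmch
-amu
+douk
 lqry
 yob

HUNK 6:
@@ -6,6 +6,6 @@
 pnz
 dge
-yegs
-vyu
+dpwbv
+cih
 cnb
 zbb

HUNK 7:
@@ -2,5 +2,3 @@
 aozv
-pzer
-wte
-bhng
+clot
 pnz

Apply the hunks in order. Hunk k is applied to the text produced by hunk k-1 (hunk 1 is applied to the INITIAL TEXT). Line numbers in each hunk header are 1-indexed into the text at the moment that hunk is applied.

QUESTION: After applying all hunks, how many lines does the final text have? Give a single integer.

Answer: 12

Derivation:
Hunk 1: at line 1 remove [nfuq] add [pzer,wte,bhng] -> 16 lines: eufak aozv pzer wte bhng pnz npybx ebck yegs vyu cnb rvsi wdeg xjv lqry yob
Hunk 2: at line 10 remove [rvsi,wdeg,xjv] add [ukp,msr,ywyv] -> 16 lines: eufak aozv pzer wte bhng pnz npybx ebck yegs vyu cnb ukp msr ywyv lqry yob
Hunk 3: at line 6 remove [npybx,ebck] add [dge] -> 15 lines: eufak aozv pzer wte bhng pnz dge yegs vyu cnb ukp msr ywyv lqry yob
Hunk 4: at line 9 remove [ukp,msr,ywyv] add [zbb,pmch,amu] -> 15 lines: eufak aozv pzer wte bhng pnz dge yegs vyu cnb zbb pmch amu lqry yob
Hunk 5: at line 10 remove [pmch,amu] add [douk] -> 14 lines: eufak aozv pzer wte bhng pnz dge yegs vyu cnb zbb douk lqry yob
Hunk 6: at line 6 remove [yegs,vyu] add [dpwbv,cih] -> 14 lines: eufak aozv pzer wte bhng pnz dge dpwbv cih cnb zbb douk lqry yob
Hunk 7: at line 2 remove [pzer,wte,bhng] add [clot] -> 12 lines: eufak aozv clot pnz dge dpwbv cih cnb zbb douk lqry yob
Final line count: 12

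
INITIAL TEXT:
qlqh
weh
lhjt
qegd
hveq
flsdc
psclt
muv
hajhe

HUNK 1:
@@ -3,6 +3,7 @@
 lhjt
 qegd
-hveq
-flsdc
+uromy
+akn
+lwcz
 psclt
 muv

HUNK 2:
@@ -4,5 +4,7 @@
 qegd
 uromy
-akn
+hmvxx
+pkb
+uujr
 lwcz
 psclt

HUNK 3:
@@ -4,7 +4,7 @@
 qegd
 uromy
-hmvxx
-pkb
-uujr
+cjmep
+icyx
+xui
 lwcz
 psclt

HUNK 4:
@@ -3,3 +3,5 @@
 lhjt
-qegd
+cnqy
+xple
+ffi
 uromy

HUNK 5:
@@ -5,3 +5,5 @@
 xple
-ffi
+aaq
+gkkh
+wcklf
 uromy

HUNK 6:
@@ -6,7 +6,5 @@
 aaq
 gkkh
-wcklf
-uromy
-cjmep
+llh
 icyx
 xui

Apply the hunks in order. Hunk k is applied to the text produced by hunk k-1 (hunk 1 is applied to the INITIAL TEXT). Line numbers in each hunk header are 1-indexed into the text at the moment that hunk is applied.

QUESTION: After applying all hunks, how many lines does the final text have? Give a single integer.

Hunk 1: at line 3 remove [hveq,flsdc] add [uromy,akn,lwcz] -> 10 lines: qlqh weh lhjt qegd uromy akn lwcz psclt muv hajhe
Hunk 2: at line 4 remove [akn] add [hmvxx,pkb,uujr] -> 12 lines: qlqh weh lhjt qegd uromy hmvxx pkb uujr lwcz psclt muv hajhe
Hunk 3: at line 4 remove [hmvxx,pkb,uujr] add [cjmep,icyx,xui] -> 12 lines: qlqh weh lhjt qegd uromy cjmep icyx xui lwcz psclt muv hajhe
Hunk 4: at line 3 remove [qegd] add [cnqy,xple,ffi] -> 14 lines: qlqh weh lhjt cnqy xple ffi uromy cjmep icyx xui lwcz psclt muv hajhe
Hunk 5: at line 5 remove [ffi] add [aaq,gkkh,wcklf] -> 16 lines: qlqh weh lhjt cnqy xple aaq gkkh wcklf uromy cjmep icyx xui lwcz psclt muv hajhe
Hunk 6: at line 6 remove [wcklf,uromy,cjmep] add [llh] -> 14 lines: qlqh weh lhjt cnqy xple aaq gkkh llh icyx xui lwcz psclt muv hajhe
Final line count: 14

Answer: 14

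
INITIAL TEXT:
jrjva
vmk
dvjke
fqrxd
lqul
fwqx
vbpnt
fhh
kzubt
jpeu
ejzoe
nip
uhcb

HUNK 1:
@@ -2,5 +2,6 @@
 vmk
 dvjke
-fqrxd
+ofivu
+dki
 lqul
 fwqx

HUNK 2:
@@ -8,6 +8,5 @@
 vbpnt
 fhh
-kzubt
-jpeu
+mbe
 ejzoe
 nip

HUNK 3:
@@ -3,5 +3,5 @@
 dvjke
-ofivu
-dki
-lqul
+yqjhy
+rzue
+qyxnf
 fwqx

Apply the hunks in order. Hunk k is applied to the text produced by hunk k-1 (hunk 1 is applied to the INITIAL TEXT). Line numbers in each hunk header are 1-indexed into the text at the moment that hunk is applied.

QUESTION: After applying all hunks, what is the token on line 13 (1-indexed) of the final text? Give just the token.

Hunk 1: at line 2 remove [fqrxd] add [ofivu,dki] -> 14 lines: jrjva vmk dvjke ofivu dki lqul fwqx vbpnt fhh kzubt jpeu ejzoe nip uhcb
Hunk 2: at line 8 remove [kzubt,jpeu] add [mbe] -> 13 lines: jrjva vmk dvjke ofivu dki lqul fwqx vbpnt fhh mbe ejzoe nip uhcb
Hunk 3: at line 3 remove [ofivu,dki,lqul] add [yqjhy,rzue,qyxnf] -> 13 lines: jrjva vmk dvjke yqjhy rzue qyxnf fwqx vbpnt fhh mbe ejzoe nip uhcb
Final line 13: uhcb

Answer: uhcb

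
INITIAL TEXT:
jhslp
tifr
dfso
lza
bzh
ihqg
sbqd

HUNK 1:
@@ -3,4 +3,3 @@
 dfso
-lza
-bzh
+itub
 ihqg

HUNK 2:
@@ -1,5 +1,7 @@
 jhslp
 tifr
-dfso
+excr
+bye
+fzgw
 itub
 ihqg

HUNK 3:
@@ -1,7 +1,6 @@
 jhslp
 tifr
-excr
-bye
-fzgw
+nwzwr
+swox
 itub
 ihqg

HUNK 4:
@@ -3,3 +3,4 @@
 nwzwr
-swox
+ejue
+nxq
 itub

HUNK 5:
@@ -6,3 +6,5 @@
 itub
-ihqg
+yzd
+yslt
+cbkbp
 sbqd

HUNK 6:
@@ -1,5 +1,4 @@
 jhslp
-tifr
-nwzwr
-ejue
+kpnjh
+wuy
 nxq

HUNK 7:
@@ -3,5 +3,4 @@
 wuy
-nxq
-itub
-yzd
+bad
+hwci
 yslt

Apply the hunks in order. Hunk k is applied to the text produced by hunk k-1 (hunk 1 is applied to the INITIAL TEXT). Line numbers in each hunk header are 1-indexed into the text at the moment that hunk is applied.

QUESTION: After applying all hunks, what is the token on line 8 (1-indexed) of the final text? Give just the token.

Answer: sbqd

Derivation:
Hunk 1: at line 3 remove [lza,bzh] add [itub] -> 6 lines: jhslp tifr dfso itub ihqg sbqd
Hunk 2: at line 1 remove [dfso] add [excr,bye,fzgw] -> 8 lines: jhslp tifr excr bye fzgw itub ihqg sbqd
Hunk 3: at line 1 remove [excr,bye,fzgw] add [nwzwr,swox] -> 7 lines: jhslp tifr nwzwr swox itub ihqg sbqd
Hunk 4: at line 3 remove [swox] add [ejue,nxq] -> 8 lines: jhslp tifr nwzwr ejue nxq itub ihqg sbqd
Hunk 5: at line 6 remove [ihqg] add [yzd,yslt,cbkbp] -> 10 lines: jhslp tifr nwzwr ejue nxq itub yzd yslt cbkbp sbqd
Hunk 6: at line 1 remove [tifr,nwzwr,ejue] add [kpnjh,wuy] -> 9 lines: jhslp kpnjh wuy nxq itub yzd yslt cbkbp sbqd
Hunk 7: at line 3 remove [nxq,itub,yzd] add [bad,hwci] -> 8 lines: jhslp kpnjh wuy bad hwci yslt cbkbp sbqd
Final line 8: sbqd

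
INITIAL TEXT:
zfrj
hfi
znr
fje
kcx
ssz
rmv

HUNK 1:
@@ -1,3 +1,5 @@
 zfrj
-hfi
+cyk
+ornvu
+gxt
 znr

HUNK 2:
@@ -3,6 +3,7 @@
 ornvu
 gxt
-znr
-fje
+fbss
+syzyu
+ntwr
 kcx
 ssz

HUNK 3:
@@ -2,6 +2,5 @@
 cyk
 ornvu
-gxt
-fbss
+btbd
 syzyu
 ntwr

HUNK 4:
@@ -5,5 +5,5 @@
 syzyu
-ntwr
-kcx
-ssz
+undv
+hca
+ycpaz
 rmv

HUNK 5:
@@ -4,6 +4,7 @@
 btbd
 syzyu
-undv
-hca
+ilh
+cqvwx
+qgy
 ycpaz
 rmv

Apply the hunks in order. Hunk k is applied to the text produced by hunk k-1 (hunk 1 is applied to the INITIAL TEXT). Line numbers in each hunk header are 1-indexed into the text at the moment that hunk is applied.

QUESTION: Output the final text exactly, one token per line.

Answer: zfrj
cyk
ornvu
btbd
syzyu
ilh
cqvwx
qgy
ycpaz
rmv

Derivation:
Hunk 1: at line 1 remove [hfi] add [cyk,ornvu,gxt] -> 9 lines: zfrj cyk ornvu gxt znr fje kcx ssz rmv
Hunk 2: at line 3 remove [znr,fje] add [fbss,syzyu,ntwr] -> 10 lines: zfrj cyk ornvu gxt fbss syzyu ntwr kcx ssz rmv
Hunk 3: at line 2 remove [gxt,fbss] add [btbd] -> 9 lines: zfrj cyk ornvu btbd syzyu ntwr kcx ssz rmv
Hunk 4: at line 5 remove [ntwr,kcx,ssz] add [undv,hca,ycpaz] -> 9 lines: zfrj cyk ornvu btbd syzyu undv hca ycpaz rmv
Hunk 5: at line 4 remove [undv,hca] add [ilh,cqvwx,qgy] -> 10 lines: zfrj cyk ornvu btbd syzyu ilh cqvwx qgy ycpaz rmv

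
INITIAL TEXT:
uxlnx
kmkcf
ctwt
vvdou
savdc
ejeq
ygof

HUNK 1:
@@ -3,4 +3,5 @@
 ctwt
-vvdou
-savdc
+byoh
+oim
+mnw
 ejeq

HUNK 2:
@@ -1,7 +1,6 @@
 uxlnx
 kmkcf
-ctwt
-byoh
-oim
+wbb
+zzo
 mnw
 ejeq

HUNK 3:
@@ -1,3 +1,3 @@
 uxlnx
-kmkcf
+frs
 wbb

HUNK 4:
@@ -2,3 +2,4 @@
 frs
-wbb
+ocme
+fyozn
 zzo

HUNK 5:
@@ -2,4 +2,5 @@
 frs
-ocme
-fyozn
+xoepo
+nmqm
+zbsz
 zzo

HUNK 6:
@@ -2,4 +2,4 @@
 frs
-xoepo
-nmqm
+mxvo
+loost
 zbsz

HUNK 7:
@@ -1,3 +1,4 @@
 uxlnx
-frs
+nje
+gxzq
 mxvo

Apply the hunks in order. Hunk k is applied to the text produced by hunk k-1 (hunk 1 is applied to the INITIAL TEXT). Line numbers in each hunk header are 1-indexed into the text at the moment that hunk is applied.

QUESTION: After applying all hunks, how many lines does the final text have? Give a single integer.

Hunk 1: at line 3 remove [vvdou,savdc] add [byoh,oim,mnw] -> 8 lines: uxlnx kmkcf ctwt byoh oim mnw ejeq ygof
Hunk 2: at line 1 remove [ctwt,byoh,oim] add [wbb,zzo] -> 7 lines: uxlnx kmkcf wbb zzo mnw ejeq ygof
Hunk 3: at line 1 remove [kmkcf] add [frs] -> 7 lines: uxlnx frs wbb zzo mnw ejeq ygof
Hunk 4: at line 2 remove [wbb] add [ocme,fyozn] -> 8 lines: uxlnx frs ocme fyozn zzo mnw ejeq ygof
Hunk 5: at line 2 remove [ocme,fyozn] add [xoepo,nmqm,zbsz] -> 9 lines: uxlnx frs xoepo nmqm zbsz zzo mnw ejeq ygof
Hunk 6: at line 2 remove [xoepo,nmqm] add [mxvo,loost] -> 9 lines: uxlnx frs mxvo loost zbsz zzo mnw ejeq ygof
Hunk 7: at line 1 remove [frs] add [nje,gxzq] -> 10 lines: uxlnx nje gxzq mxvo loost zbsz zzo mnw ejeq ygof
Final line count: 10

Answer: 10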